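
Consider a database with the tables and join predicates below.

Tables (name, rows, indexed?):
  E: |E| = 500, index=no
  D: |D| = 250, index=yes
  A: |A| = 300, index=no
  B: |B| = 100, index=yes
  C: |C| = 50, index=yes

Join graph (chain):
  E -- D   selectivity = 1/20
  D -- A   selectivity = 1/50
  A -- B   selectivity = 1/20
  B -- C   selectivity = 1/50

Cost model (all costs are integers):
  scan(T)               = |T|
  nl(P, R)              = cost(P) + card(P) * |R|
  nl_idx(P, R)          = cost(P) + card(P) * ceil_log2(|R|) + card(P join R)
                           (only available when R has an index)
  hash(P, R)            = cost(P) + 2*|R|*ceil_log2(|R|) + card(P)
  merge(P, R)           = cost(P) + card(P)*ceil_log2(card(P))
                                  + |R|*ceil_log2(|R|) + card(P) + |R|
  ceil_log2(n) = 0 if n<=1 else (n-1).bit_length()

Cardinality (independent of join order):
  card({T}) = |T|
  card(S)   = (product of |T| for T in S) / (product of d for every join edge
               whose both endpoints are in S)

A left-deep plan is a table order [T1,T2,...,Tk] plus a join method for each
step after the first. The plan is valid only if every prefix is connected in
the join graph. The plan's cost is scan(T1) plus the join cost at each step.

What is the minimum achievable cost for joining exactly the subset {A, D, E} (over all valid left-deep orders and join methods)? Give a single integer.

14700

Selinger DP over subsets of {A,D,E}:
  {E}: scan cost=500, card=500
  {D}: scan cost=250, card=250
  {A}: scan cost=300, card=300
  {DE}: card=6250; try (D,hash)→5000, (E,merge)→7500, (D,merge)→7750, (E,hash)→9500, (D,nl_idx)→10750, (E,nl)→125250 …(+1); best=5000 via (D,hash)
  {AD}: card=1500; try (D,nl_idx)→4200, (D,hash)→4600, (A,merge)→5500, (D,merge)→5550, (A,hash)→5900, (A,nl)→75250 …(+1); best=4200 via (D,nl_idx)
  {ADE}: card=37500; try (E,hash)→14700, (A,hash)→16650, (E,merge)→27200, (A,merge)→95500, (E,nl)→754200, (A,nl)→1880000; best=14700 via (E,hash)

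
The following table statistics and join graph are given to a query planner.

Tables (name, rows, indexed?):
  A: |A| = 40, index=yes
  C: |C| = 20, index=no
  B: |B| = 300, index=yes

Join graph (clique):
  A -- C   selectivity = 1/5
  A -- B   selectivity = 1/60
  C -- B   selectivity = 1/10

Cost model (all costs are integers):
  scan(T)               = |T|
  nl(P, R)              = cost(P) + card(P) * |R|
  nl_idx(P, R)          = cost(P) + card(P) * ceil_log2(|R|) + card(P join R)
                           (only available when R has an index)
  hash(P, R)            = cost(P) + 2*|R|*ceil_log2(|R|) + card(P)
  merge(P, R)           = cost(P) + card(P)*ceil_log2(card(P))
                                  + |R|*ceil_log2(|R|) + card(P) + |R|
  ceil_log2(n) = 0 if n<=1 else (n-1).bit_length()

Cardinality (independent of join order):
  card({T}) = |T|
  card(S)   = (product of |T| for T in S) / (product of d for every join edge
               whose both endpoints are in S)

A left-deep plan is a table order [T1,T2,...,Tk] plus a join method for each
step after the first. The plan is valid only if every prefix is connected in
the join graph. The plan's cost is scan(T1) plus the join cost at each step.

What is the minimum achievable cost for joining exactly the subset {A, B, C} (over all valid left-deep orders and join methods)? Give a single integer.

Selinger DP over subsets of {A,B,C}:
  {A}: scan cost=40, card=40
  {C}: scan cost=20, card=20
  {B}: scan cost=300, card=300
  {AC}: card=160; try (C,hash)→280, (A,nl_idx)→300, (A,merge)→420, (C,merge)→440, (A,hash)→520, (A,nl)→820 …(+1); best=280 via (C,hash)
  {AB}: card=200; try (B,nl_idx)→600, (A,hash)→1080, (A,nl_idx)→2300, (B,merge)→3320, (A,merge)→3580, (B,hash)→5480 …(+2); best=600 via (B,nl_idx)
  {BC}: card=600; try (C,hash)→800, (B,nl_idx)→800, (B,merge)→3140, (C,merge)→3420, (B,hash)→5440, (B,nl)→6020 …(+1); best=800 via (C,hash)
  {ABC}: card=80; try (C,hash)→1000, (B,nl_idx)→1800, (A,hash)→1880, (C,merge)→2520, (A,nl_idx)→4480, (C,nl)→4600 …(+5); best=1000 via (C,hash)

1000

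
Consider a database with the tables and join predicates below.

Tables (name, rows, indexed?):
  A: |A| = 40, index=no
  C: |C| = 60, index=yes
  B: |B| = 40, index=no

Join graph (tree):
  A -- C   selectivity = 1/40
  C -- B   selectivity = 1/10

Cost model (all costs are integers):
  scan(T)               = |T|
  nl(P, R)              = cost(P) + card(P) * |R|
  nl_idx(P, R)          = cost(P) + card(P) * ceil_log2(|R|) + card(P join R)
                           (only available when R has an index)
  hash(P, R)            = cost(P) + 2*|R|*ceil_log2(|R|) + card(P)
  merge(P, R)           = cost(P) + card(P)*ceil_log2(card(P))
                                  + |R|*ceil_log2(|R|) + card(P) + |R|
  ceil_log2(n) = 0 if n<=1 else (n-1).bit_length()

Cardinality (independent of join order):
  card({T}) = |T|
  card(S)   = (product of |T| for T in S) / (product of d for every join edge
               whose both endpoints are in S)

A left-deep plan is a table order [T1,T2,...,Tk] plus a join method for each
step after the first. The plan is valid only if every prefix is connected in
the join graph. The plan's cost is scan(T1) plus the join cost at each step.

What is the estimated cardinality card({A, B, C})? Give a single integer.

Tables in S: A(40), B(40), C(60)
Edges inside S: A-C(d=40), C-B(d=10)
numerator = 40 * 40 * 60 = 96000
denominator = 40 * 10 = 400
card(S) = 96000 / 400 = 240

240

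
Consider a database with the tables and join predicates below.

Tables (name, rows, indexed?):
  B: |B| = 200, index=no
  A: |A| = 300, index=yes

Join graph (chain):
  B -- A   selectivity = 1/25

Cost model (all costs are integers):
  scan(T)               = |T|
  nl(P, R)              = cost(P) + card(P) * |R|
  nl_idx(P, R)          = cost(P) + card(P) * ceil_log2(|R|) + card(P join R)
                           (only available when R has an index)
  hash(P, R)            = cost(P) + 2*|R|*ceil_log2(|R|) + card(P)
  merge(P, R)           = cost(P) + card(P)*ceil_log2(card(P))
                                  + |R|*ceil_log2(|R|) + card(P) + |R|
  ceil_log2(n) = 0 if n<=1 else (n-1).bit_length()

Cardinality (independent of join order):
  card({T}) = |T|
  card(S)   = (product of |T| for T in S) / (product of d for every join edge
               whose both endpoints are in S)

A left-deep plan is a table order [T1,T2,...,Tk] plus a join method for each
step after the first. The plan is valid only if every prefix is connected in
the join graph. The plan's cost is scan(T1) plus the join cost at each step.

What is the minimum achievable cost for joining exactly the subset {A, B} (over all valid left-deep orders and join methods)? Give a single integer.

Selinger DP over subsets of {A,B}:
  {B}: scan cost=200, card=200
  {A}: scan cost=300, card=300
  {AB}: card=2400; try (B,hash)→3800, (A,nl_idx)→4400, (A,merge)→5000, (B,merge)→5100, (A,hash)→5800, (A,nl)→60200 …(+1); best=3800 via (B,hash)

3800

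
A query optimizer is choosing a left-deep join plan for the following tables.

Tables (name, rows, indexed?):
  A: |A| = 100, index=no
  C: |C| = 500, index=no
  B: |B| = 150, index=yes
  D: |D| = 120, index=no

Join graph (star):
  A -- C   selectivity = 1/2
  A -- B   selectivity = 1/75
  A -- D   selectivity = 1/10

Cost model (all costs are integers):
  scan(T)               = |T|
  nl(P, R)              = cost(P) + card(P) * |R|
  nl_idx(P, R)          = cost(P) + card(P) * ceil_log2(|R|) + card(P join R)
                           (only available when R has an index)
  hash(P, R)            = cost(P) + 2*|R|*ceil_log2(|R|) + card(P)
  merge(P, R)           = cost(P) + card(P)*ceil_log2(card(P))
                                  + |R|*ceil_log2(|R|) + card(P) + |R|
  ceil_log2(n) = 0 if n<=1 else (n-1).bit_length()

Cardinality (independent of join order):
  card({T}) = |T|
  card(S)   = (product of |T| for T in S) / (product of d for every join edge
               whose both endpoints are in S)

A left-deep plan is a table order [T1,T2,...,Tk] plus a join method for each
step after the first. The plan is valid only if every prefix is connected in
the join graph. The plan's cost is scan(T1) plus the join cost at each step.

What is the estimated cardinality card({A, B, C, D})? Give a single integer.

Tables in S: A(100), B(150), C(500), D(120)
Edges inside S: A-C(d=2), A-B(d=75), A-D(d=10)
numerator = 100 * 150 * 500 * 120 = 900000000
denominator = 2 * 75 * 10 = 1500
card(S) = 900000000 / 1500 = 600000

600000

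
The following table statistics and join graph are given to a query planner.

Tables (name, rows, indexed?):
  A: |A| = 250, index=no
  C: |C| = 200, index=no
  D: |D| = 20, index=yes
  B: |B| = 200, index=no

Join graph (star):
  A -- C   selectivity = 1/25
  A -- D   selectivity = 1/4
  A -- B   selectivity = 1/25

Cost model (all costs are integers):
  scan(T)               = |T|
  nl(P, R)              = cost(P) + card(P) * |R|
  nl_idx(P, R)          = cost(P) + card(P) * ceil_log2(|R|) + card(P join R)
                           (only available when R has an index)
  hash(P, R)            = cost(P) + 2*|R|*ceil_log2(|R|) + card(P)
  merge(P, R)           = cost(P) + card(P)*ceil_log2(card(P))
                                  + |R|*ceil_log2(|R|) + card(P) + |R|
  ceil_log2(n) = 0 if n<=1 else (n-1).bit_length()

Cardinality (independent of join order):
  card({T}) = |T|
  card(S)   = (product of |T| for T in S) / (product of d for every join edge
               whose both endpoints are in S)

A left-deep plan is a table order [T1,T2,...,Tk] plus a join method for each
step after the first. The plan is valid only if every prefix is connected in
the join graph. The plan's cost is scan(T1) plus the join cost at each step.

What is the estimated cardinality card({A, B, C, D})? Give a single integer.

Tables in S: A(250), B(200), C(200), D(20)
Edges inside S: A-C(d=25), A-D(d=4), A-B(d=25)
numerator = 250 * 200 * 200 * 20 = 200000000
denominator = 25 * 4 * 25 = 2500
card(S) = 200000000 / 2500 = 80000

80000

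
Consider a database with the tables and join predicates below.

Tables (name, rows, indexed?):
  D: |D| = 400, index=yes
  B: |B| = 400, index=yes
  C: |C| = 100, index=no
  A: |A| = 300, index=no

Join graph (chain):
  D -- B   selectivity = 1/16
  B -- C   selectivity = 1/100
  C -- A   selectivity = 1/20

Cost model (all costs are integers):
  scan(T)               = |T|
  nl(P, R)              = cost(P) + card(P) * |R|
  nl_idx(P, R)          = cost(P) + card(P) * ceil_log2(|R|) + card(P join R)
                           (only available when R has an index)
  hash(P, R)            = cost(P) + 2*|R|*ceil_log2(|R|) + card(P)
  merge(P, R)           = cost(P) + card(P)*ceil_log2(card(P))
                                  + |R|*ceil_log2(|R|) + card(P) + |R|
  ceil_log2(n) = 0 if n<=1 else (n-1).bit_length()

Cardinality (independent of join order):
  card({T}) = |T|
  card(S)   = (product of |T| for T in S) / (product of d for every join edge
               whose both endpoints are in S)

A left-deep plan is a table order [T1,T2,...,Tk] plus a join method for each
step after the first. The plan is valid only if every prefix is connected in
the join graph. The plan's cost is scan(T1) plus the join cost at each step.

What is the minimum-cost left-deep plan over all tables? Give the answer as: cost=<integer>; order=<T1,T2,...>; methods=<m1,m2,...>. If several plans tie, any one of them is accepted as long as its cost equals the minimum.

cost=20400; order=C,B,A,D; methods=nl_idx,hash,hash

Selinger DP (subsets sized 1..n):
  {D}: scan cost=400, card=400
  {B}: scan cost=400, card=400
  {C}: scan cost=100, card=100
  {A}: scan cost=300, card=300
  {BD}: card=10000; try (D,hash)→8000, (B,hash)→8000, (D,merge)→8400, (B,merge)→8400, (D,nl_idx)→14000, (B,nl_idx)→14000 …(+2); best=8000 via (D,hash)
  {BC}: card=400; try (B,nl_idx)→1400, (C,hash)→2200, (B,merge)→4900, (C,merge)→5200, (B,hash)→7400, (B,nl)→40100 …(+1); best=1400 via (B,nl_idx)
  {AC}: card=1500; try (C,hash)→2000, (A,merge)→3900, (C,merge)→4100, (A,hash)→5600, (A,nl)→30100, (C,nl)→30300; best=2000 via (C,hash)
  {BCD}: card=10000; try (D,hash)→9000, (D,merge)→9400, (D,nl_idx)→15000, (C,hash)→19400, (C,merge)→158800, (D,nl)→161400 …(+1); best=9000 via (D,hash)
  {ABC}: card=6000; try (A,hash)→7200, (A,merge)→8400, (B,hash)→10700, (B,nl_idx)→21500, (B,merge)→24000, (A,nl)→121400 …(+1); best=7200 via (A,hash)
  {ABCD}: card=150000; try (D,hash)→20400, (A,hash)→24400, (D,merge)→95200, (A,merge)→162000, (D,nl_idx)→211200, (D,nl)→2407200 …(+1); best=20400 via (D,hash)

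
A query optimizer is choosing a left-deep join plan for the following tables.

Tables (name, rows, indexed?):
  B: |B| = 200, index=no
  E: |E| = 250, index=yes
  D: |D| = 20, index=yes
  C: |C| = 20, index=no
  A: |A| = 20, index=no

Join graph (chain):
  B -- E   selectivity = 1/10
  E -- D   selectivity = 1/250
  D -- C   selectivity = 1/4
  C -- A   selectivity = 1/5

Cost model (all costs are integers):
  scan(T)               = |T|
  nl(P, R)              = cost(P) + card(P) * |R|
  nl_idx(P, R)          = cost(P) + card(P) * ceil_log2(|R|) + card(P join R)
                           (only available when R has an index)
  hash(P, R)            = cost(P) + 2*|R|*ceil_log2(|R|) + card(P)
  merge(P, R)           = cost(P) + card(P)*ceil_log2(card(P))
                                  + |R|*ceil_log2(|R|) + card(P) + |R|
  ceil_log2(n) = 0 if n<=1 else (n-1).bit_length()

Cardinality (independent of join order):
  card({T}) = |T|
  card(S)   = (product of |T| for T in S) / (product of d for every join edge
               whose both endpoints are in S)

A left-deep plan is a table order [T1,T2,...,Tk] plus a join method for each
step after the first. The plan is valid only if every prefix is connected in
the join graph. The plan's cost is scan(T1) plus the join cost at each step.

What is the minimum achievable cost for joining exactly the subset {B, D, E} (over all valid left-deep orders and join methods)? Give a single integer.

2120

Selinger DP over subsets of {B,D,E}:
  {B}: scan cost=200, card=200
  {E}: scan cost=250, card=250
  {D}: scan cost=20, card=20
  {BE}: card=5000; try (B,hash)→3700, (E,merge)→4250, (B,merge)→4300, (E,hash)→4400, (E,nl_idx)→6800, (E,nl)→50200 …(+1); best=3700 via (B,hash)
  {DE}: card=20; try (E,nl_idx)→200, (D,hash)→700, (D,nl_idx)→1520, (E,merge)→2390, (D,merge)→2620, (E,hash)→4040 …(+2); best=200 via (E,nl_idx)
  {BDE}: card=400; try (B,merge)→2120, (B,hash)→3420, (B,nl)→4200, (D,hash)→8900, (D,nl_idx)→29100, (D,merge)→73820 …(+1); best=2120 via (B,merge)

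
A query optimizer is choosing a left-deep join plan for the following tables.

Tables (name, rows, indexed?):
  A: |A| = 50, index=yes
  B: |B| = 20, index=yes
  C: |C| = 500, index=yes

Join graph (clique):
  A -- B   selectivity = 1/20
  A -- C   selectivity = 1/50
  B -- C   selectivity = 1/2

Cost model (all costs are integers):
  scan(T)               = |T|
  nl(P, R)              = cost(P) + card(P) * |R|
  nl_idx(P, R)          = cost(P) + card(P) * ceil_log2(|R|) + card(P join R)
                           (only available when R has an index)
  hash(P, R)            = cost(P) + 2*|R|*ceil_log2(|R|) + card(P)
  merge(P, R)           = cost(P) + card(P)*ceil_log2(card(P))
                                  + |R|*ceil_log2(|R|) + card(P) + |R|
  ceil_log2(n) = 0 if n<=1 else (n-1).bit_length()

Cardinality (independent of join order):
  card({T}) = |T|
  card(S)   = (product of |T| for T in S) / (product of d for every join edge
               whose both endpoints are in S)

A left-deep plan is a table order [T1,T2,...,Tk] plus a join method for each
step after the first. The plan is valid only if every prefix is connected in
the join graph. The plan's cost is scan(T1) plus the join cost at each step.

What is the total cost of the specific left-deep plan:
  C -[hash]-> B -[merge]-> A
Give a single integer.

71550

step 1: scan C: cost=500, card=500
step 2: join B via hash
    card(P join B) = 500*20/(2) = 5000
    cost = 500 + 2*20*5 + 500 = 1200
step 3: join A via merge
    card(P join A) = 5000*50/(20*50) = 250
    cost = 1200 + 5000*13 + 50*6 + 5000 + 50 = 71550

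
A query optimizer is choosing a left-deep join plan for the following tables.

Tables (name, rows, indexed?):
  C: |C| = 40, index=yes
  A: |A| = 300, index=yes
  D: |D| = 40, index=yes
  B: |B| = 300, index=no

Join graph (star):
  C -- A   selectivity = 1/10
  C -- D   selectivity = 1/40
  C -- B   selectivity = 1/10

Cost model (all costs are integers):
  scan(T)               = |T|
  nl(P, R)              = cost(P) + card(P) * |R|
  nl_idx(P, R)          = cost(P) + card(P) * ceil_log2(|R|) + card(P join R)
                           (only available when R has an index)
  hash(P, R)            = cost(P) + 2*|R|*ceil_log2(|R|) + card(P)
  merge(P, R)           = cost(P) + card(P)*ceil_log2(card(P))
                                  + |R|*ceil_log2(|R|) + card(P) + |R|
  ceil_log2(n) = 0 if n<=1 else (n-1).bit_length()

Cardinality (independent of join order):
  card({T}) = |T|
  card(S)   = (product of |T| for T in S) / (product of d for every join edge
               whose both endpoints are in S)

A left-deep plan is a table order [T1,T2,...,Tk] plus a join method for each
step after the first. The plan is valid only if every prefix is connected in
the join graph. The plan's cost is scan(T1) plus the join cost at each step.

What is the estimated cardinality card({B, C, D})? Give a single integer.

Tables in S: B(300), C(40), D(40)
Edges inside S: C-D(d=40), C-B(d=10)
numerator = 300 * 40 * 40 = 480000
denominator = 40 * 10 = 400
card(S) = 480000 / 400 = 1200

1200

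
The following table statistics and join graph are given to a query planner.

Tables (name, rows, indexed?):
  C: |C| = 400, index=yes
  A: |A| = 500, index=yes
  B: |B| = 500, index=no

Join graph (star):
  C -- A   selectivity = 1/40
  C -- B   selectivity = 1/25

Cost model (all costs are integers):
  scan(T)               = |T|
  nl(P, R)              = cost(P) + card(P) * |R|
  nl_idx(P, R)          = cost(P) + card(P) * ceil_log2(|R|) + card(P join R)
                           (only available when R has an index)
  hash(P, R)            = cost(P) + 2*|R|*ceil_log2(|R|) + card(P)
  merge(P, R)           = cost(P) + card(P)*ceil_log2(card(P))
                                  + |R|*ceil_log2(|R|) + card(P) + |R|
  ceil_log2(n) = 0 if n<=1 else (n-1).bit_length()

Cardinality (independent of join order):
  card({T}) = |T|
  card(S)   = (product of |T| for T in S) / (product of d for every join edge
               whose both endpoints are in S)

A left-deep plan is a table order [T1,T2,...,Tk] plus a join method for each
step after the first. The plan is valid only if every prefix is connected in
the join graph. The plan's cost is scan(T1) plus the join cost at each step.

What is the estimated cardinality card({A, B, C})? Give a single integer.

Tables in S: A(500), B(500), C(400)
Edges inside S: C-A(d=40), C-B(d=25)
numerator = 500 * 500 * 400 = 100000000
denominator = 40 * 25 = 1000
card(S) = 100000000 / 1000 = 100000

100000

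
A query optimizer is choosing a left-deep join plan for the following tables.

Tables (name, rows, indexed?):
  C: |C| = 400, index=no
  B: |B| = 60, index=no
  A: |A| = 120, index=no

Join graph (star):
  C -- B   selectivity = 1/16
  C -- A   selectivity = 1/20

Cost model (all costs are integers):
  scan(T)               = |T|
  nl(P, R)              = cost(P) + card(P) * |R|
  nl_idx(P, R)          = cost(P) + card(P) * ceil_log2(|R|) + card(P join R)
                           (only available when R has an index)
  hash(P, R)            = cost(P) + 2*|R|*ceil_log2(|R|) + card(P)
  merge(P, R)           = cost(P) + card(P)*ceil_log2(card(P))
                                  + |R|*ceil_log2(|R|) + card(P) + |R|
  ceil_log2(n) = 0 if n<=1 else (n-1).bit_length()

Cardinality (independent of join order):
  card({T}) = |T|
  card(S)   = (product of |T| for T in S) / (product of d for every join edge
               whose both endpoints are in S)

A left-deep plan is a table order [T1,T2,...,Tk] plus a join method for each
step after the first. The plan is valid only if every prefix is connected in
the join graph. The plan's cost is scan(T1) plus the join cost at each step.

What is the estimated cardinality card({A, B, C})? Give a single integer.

Tables in S: A(120), B(60), C(400)
Edges inside S: C-B(d=16), C-A(d=20)
numerator = 120 * 60 * 400 = 2880000
denominator = 16 * 20 = 320
card(S) = 2880000 / 320 = 9000

9000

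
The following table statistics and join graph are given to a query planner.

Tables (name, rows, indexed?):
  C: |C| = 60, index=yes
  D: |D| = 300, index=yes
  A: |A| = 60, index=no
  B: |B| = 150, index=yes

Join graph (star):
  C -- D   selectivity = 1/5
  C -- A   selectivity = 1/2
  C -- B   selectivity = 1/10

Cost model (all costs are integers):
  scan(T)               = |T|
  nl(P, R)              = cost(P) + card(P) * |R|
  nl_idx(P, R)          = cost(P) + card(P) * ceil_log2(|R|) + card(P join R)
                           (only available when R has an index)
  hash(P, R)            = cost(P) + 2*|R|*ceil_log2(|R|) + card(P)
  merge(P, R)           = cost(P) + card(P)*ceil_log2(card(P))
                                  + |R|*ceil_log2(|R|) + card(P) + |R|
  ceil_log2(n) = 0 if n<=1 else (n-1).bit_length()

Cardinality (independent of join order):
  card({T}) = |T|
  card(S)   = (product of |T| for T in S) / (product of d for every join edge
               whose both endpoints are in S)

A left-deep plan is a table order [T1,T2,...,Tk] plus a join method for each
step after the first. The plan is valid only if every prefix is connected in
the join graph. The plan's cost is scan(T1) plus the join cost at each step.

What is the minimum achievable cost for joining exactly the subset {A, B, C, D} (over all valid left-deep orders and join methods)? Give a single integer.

35040

Selinger DP over subsets of {A,B,C,D}:
  {C}: scan cost=60, card=60
  {D}: scan cost=300, card=300
  {A}: scan cost=60, card=60
  {B}: scan cost=150, card=150
  {CD}: card=3600; try (C,hash)→1320, (D,merge)→3480, (C,merge)→3720, (D,nl_idx)→4200, (D,hash)→5520, (C,nl_idx)→5700 …(+2); best=1320 via (C,hash)
  {AC}: card=1800; try (C,hash)→840, (A,hash)→840, (C,merge)→900, (A,merge)→900, (C,nl_idx)→2220, (C,nl)→3660 …(+1); best=840 via (C,hash)
  {BC}: card=900; try (C,hash)→1020, (B,nl_idx)→1440, (B,merge)→1830, (C,merge)→1920, (C,nl_idx)→1950, (B,hash)→2520 …(+2); best=1020 via (C,hash)
  {ACD}: card=108000; try (A,hash)→5640, (D,hash)→8040, (D,merge)→25440, (A,merge)→48540, (D,nl_idx)→125040, (A,nl)→217320 …(+1); best=5640 via (A,hash)
  {BCD}: card=54000; try (D,hash)→7320, (B,hash)→7320, (D,merge)→13920, (B,merge)→49470, (D,nl_idx)→63120, (B,nl_idx)→84120 …(+2); best=7320 via (D,hash)
  {ABC}: card=27000; try (A,hash)→2640, (B,hash)→5040, (A,merge)→11340, (B,merge)→23790, (B,nl_idx)→42240, (A,nl)→55020 …(+1); best=2640 via (A,hash)
  {ABCD}: card=1620000; try (D,hash)→35040, (A,hash)→62040, (B,hash)→116040, (D,merge)→437640, (A,merge)→925740, (D,nl_idx)→1865640 …(+5); best=35040 via (D,hash)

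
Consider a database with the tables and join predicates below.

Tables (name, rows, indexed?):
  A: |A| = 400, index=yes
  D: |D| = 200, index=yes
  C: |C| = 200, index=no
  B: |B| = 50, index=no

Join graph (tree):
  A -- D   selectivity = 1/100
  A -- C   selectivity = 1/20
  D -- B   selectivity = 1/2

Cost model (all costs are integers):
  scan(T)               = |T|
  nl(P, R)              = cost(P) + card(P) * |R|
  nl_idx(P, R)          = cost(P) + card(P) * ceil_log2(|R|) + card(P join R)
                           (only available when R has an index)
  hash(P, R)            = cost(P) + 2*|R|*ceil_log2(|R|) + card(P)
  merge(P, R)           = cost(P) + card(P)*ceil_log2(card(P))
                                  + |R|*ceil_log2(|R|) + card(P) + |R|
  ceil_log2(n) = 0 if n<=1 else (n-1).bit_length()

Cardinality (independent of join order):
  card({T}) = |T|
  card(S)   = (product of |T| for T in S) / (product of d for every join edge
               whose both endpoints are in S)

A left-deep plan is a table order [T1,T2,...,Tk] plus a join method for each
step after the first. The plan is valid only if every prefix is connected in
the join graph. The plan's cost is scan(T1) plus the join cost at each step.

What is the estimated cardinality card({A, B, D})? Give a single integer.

Tables in S: A(400), B(50), D(200)
Edges inside S: A-D(d=100), D-B(d=2)
numerator = 400 * 50 * 200 = 4000000
denominator = 100 * 2 = 200
card(S) = 4000000 / 200 = 20000

20000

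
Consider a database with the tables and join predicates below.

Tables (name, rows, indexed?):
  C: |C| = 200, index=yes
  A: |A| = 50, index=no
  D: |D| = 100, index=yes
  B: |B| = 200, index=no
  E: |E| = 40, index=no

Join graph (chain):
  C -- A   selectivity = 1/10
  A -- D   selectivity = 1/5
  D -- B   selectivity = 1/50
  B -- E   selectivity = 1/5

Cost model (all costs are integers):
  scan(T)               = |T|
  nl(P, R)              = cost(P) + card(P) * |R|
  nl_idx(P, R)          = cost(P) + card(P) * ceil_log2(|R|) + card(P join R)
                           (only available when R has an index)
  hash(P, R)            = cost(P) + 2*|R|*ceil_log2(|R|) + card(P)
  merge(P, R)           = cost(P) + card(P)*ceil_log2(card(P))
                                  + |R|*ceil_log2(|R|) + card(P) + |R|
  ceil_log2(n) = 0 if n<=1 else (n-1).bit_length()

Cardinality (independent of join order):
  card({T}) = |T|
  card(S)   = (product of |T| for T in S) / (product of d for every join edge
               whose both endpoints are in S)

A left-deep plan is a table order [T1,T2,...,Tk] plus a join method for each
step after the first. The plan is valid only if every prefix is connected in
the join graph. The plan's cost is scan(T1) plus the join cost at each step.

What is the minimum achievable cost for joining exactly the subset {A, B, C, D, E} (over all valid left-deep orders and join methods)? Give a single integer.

Selinger DP over subsets of {A,B,C,D,E}:
  {C}: scan cost=200, card=200
  {A}: scan cost=50, card=50
  {D}: scan cost=100, card=100
  {B}: scan cost=200, card=200
  {E}: scan cost=40, card=40
  {AC}: card=1000; try (A,hash)→1000, (C,nl_idx)→1450, (C,merge)→2200, (A,merge)→2350, (C,hash)→3300, (C,nl)→10050 …(+1); best=1000 via (A,hash)
  {AD}: card=1000; try (A,hash)→800, (D,merge)→1200, (A,merge)→1250, (D,nl_idx)→1400, (D,hash)→1500, (D,nl)→5050 …(+1); best=800 via (A,hash)
  {BD}: card=400; try (D,hash)→1800, (D,nl_idx)→2000, (B,merge)→2700, (D,merge)→2800, (B,hash)→3400, (B,nl)→20100 …(+1); best=1800 via (D,hash)
  {BE}: card=1600; try (E,hash)→880, (B,merge)→2120, (E,merge)→2280, (B,hash)→3280, (B,nl)→8040, (E,nl)→8200; best=880 via (E,hash)
  {ACD}: card=20000; try (D,hash)→3400, (C,hash)→5000, (D,merge)→12800, (C,merge)→13600, (D,nl_idx)→28000, (C,nl_idx)→28800 …(+2); best=3400 via (D,hash)
  {ABD}: card=4000; try (A,hash)→2800, (B,hash)→5000, (A,merge)→6150, (B,merge)→13600, (A,nl)→21800, (B,nl)→200800; best=2800 via (A,hash)
  {BDE}: card=3200; try (E,hash)→2680, (D,hash)→3880, (E,merge)→6080, (D,nl_idx)→15280, (E,nl)→17800, (D,merge)→20880 …(+1); best=2680 via (E,hash)
  {ABCD}: card=80000; try (C,hash)→10000, (B,hash)→26600, (C,merge)→56600, (C,nl_idx)→114800, (B,merge)→325200, (C,nl)→802800 …(+1); best=10000 via (C,hash)
  {ABDE}: card=32000; try (A,hash)→6480, (E,hash)→7280, (A,merge)→44630, (E,merge)→55080, (A,nl)→162680, (E,nl)→162800; best=6480 via (A,hash)
  {ABCDE}: card=640000; try (C,hash)→41680, (E,hash)→90480, (C,merge)→520280, (C,nl_idx)→902480, (E,merge)→1450280, (E,nl)→3210000 …(+1); best=41680 via (C,hash)

41680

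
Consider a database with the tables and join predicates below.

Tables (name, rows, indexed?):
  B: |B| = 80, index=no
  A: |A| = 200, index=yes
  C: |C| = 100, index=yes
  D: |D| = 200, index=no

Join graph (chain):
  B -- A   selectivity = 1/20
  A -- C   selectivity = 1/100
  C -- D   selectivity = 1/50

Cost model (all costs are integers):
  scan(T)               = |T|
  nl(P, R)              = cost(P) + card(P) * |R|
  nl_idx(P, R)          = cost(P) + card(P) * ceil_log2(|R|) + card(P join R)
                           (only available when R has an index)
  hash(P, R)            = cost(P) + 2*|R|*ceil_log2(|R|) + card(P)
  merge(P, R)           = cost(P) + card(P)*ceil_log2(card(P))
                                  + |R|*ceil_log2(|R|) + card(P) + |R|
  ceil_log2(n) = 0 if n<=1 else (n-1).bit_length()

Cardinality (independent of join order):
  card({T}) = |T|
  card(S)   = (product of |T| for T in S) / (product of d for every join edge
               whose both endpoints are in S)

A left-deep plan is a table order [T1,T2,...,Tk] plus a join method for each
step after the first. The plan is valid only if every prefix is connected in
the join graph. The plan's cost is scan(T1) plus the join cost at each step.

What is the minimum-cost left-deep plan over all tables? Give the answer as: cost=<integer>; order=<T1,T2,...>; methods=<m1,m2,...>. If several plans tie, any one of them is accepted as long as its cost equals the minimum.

cost=6420; order=C,A,B,D; methods=nl_idx,hash,hash

Selinger DP (subsets sized 1..n):
  {B}: scan cost=80, card=80
  {A}: scan cost=200, card=200
  {C}: scan cost=100, card=100
  {D}: scan cost=200, card=200
  {AB}: card=800; try (B,hash)→1520, (A,nl_idx)→1520, (A,merge)→2520, (B,merge)→2640, (A,hash)→3360, (A,nl)→16080 …(+1); best=1520 via (B,hash)
  {AC}: card=200; try (A,nl_idx)→1100, (C,hash)→1800, (C,nl_idx)→1800, (A,merge)→2700, (C,merge)→2800, (A,hash)→3400 …(+2); best=1100 via (A,nl_idx)
  {CD}: card=400; try (C,hash)→1800, (C,nl_idx)→2000, (D,merge)→2700, (C,merge)→2800, (D,hash)→3400, (D,nl)→20100 …(+1); best=1800 via (C,hash)
  {ABC}: card=800; try (B,hash)→2420, (B,merge)→3540, (C,hash)→3720, (C,nl_idx)→7920, (C,merge)→11120, (B,nl)→17100 …(+1); best=2420 via (B,hash)
  {ACD}: card=800; try (D,hash)→4500, (D,merge)→4700, (A,hash)→5400, (A,nl_idx)→5800, (A,merge)→7600, (D,nl)→41100 …(+1); best=4500 via (D,hash)
  {ABCD}: card=3200; try (D,hash)→6420, (B,hash)→6420, (D,merge)→13020, (B,merge)→13940, (B,nl)→68500, (D,nl)→162420; best=6420 via (D,hash)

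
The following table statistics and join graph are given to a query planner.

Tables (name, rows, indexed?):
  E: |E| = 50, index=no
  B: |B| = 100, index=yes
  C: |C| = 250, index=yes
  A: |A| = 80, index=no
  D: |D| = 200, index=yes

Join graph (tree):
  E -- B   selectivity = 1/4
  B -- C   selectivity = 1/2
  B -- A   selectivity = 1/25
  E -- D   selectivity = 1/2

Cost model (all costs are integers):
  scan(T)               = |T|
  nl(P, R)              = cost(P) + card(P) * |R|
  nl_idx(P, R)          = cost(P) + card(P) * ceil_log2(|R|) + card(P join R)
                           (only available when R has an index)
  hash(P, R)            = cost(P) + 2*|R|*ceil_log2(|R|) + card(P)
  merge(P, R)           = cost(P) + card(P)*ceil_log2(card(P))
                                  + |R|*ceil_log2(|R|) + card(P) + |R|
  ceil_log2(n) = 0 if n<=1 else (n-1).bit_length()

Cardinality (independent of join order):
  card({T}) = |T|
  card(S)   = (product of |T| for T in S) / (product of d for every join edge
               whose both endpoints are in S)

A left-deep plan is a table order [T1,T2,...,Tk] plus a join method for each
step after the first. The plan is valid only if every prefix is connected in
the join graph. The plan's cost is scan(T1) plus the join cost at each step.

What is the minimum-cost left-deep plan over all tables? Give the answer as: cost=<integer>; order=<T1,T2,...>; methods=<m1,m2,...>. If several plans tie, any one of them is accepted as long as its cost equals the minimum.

Selinger DP (subsets sized 1..n):
  {E}: scan cost=50, card=50
  {B}: scan cost=100, card=100
  {C}: scan cost=250, card=250
  {A}: scan cost=80, card=80
  {D}: scan cost=200, card=200
  {BE}: card=1250; try (E,hash)→800, (B,merge)→1200, (E,merge)→1250, (B,hash)→1500, (B,nl_idx)→1650, (B,nl)→5050 …(+1); best=800 via (E,hash)
  {DE}: card=5000; try (E,hash)→1000, (D,merge)→2200, (E,merge)→2350, (D,hash)→3300, (D,nl_idx)→5450, (D,nl)→10050 …(+1); best=1000 via (E,hash)
  {BC}: card=12500; try (B,hash)→1900, (C,merge)→3150, (B,merge)→3300, (C,hash)→4200, (C,nl_idx)→13400, (B,nl_idx)→14500 …(+2); best=1900 via (B,hash)
  {AB}: card=320; try (B,nl_idx)→960, (A,hash)→1320, (B,merge)→1520, (A,merge)→1540, (B,hash)→1560, (B,nl)→8080 …(+1); best=960 via (B,nl_idx)
  {BCE}: card=156250; try (C,hash)→6050, (E,hash)→15000, (C,merge)→18050, (C,nl_idx)→167050, (E,merge)→189750, (C,nl)→313300 …(+1); best=6050 via (C,hash)
  {ABE}: card=4000; try (E,hash)→1880, (A,hash)→3170, (E,merge)→4510, (A,merge)→16440, (E,nl)→16960, (A,nl)→100800; best=1880 via (E,hash)
  {BDE}: card=125000; try (D,hash)→5250, (B,hash)→7400, (D,merge)→17600, (B,merge)→71800, (D,nl_idx)→135800, (B,nl_idx)→161000 …(+2); best=5250 via (D,hash)
  {ABC}: card=40000; try (C,hash)→5280, (C,merge)→6410, (A,hash)→15520, (C,nl_idx)→43520, (C,nl)→80960, (A,merge)→190040 …(+1); best=5280 via (C,hash)
  {ABCE}: card=500000; try (C,hash)→9880, (E,hash)→45880, (C,merge)→56130, (A,hash)→163420, (C,nl_idx)→533880, (E,merge)→685630 …(+4); best=9880 via (C,hash)
  {BCDE}: card=15625000; try (C,hash)→134250, (D,hash)→165500, (C,merge)→2257500, (D,merge)→2976600, (C,nl_idx)→16630250, (D,nl_idx)→16881050 …(+2); best=134250 via (C,hash)
  {ABDE}: card=400000; try (D,hash)→9080, (D,merge)→55680, (A,hash)→131370, (D,nl_idx)→433880, (D,nl)→801880, (A,merge)→2255890 …(+1); best=9080 via (D,hash)
  {ABCDE}: card=50000000; try (C,hash)→413080, (D,hash)→513080, (C,merge)→8011330, (D,merge)→10011680, (A,hash)→15760370, (C,nl_idx)→53209080 …(+5); best=413080 via (C,hash)

cost=413080; order=A,B,E,D,C; methods=nl_idx,hash,hash,hash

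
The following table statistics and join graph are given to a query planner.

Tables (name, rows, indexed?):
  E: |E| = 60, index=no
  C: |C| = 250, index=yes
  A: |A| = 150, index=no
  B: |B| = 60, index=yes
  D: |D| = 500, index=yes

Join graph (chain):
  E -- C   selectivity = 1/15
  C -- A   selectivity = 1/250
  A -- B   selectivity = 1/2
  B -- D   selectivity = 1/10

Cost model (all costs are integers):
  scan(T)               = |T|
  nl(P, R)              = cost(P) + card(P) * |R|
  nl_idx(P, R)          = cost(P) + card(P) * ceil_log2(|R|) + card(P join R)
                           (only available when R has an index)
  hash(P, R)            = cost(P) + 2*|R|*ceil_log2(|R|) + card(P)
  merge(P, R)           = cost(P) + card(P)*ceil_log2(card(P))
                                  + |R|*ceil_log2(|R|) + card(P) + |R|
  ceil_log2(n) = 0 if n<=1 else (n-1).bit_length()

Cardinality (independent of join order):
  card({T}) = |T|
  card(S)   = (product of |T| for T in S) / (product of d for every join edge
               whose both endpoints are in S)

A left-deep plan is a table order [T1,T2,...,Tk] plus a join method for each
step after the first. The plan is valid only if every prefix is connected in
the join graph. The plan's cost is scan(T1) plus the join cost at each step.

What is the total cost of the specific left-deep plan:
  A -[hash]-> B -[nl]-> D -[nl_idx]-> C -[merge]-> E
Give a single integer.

8551440

step 1: scan A: cost=150, card=150
step 2: join B via hash
    card(P join B) = 150*60/(2) = 4500
    cost = 150 + 2*60*6 + 150 = 1020
step 3: join D via nl
    card(P join D) = 4500*500/(10) = 225000
    cost = 1020 + 4500*500 = 2251020
step 4: join C via nl_idx
    card(P join C) = 225000*250/(250) = 225000
    cost = 2251020 + 225000*8 + 225000 = 4276020
step 5: join E via merge
    card(P join E) = 225000*60/(15) = 900000
    cost = 4276020 + 225000*18 + 60*6 + 225000 + 60 = 8551440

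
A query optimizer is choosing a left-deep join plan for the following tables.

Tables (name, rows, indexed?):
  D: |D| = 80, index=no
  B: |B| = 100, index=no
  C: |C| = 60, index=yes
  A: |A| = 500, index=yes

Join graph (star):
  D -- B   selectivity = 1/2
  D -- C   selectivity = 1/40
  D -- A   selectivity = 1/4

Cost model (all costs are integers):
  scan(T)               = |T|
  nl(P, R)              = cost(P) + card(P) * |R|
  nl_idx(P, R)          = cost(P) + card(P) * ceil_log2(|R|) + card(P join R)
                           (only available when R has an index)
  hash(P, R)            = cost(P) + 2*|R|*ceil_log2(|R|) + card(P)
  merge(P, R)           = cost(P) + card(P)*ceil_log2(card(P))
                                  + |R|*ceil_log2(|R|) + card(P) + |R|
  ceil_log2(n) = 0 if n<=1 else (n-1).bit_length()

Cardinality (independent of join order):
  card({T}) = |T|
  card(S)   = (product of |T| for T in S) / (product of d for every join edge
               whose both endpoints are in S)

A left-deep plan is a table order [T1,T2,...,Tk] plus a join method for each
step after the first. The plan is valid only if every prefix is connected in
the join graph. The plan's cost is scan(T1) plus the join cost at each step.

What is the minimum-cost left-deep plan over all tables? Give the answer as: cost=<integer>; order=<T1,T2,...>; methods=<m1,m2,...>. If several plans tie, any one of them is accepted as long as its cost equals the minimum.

Selinger DP (subsets sized 1..n):
  {D}: scan cost=80, card=80
  {B}: scan cost=100, card=100
  {C}: scan cost=60, card=60
  {A}: scan cost=500, card=500
  {BD}: card=4000; try (D,hash)→1320, (B,merge)→1520, (D,merge)→1540, (B,hash)→1560, (B,nl)→8080, (D,nl)→8100; best=1320 via (D,hash)
  {CD}: card=120; try (C,nl_idx)→680, (C,hash)→880, (D,merge)→1120, (C,merge)→1140, (D,hash)→1240, (D,nl)→4860 …(+1); best=680 via (C,nl_idx)
  {AD}: card=10000; try (D,hash)→2120, (A,merge)→5720, (D,merge)→6140, (A,hash)→9160, (A,nl_idx)→10800, (A,nl)→40080 …(+1); best=2120 via (D,hash)
  {BCD}: card=6000; try (B,hash)→2200, (B,merge)→2440, (C,hash)→6040, (B,nl)→12680, (C,nl_idx)→31320, (C,merge)→53740 …(+1); best=2200 via (B,hash)
  {ABD}: card=500000; try (B,hash)→13520, (A,hash)→14320, (A,merge)→58320, (B,merge)→152920, (A,nl_idx)→537320, (B,nl)→1002120 …(+1); best=13520 via (B,hash)
  {ACD}: card=15000; try (A,merge)→6640, (A,hash)→9800, (C,hash)→12840, (A,nl_idx)→16760, (A,nl)→60680, (C,nl_idx)→77120 …(+2); best=6640 via (A,merge)
  {ABCD}: card=750000; try (A,hash)→17200, (B,hash)→23040, (A,merge)→91200, (B,merge)→232440, (C,hash)→514240, (A,nl_idx)→806200 …(+5); best=17200 via (A,hash)

cost=17200; order=D,C,B,A; methods=nl_idx,hash,hash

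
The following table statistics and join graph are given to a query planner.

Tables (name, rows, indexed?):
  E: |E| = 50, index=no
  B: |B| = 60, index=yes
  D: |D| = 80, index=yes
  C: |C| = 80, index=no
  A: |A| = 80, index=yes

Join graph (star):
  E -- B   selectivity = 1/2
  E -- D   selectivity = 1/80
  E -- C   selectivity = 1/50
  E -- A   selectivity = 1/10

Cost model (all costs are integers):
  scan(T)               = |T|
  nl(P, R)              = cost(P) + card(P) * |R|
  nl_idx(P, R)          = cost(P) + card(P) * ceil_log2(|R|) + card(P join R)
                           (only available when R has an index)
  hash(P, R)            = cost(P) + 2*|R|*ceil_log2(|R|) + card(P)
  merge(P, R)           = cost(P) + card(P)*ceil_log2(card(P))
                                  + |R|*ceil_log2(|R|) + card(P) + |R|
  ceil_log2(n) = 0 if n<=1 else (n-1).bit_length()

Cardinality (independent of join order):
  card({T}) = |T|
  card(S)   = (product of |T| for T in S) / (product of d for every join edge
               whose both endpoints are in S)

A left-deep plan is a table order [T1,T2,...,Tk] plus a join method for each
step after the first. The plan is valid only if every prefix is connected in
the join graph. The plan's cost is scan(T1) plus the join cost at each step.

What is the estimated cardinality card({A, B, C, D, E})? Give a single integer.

19200

Tables in S: A(80), B(60), C(80), D(80), E(50)
Edges inside S: E-B(d=2), E-D(d=80), E-C(d=50), E-A(d=10)
numerator = 80 * 60 * 80 * 80 * 50 = 1536000000
denominator = 2 * 80 * 50 * 10 = 80000
card(S) = 1536000000 / 80000 = 19200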